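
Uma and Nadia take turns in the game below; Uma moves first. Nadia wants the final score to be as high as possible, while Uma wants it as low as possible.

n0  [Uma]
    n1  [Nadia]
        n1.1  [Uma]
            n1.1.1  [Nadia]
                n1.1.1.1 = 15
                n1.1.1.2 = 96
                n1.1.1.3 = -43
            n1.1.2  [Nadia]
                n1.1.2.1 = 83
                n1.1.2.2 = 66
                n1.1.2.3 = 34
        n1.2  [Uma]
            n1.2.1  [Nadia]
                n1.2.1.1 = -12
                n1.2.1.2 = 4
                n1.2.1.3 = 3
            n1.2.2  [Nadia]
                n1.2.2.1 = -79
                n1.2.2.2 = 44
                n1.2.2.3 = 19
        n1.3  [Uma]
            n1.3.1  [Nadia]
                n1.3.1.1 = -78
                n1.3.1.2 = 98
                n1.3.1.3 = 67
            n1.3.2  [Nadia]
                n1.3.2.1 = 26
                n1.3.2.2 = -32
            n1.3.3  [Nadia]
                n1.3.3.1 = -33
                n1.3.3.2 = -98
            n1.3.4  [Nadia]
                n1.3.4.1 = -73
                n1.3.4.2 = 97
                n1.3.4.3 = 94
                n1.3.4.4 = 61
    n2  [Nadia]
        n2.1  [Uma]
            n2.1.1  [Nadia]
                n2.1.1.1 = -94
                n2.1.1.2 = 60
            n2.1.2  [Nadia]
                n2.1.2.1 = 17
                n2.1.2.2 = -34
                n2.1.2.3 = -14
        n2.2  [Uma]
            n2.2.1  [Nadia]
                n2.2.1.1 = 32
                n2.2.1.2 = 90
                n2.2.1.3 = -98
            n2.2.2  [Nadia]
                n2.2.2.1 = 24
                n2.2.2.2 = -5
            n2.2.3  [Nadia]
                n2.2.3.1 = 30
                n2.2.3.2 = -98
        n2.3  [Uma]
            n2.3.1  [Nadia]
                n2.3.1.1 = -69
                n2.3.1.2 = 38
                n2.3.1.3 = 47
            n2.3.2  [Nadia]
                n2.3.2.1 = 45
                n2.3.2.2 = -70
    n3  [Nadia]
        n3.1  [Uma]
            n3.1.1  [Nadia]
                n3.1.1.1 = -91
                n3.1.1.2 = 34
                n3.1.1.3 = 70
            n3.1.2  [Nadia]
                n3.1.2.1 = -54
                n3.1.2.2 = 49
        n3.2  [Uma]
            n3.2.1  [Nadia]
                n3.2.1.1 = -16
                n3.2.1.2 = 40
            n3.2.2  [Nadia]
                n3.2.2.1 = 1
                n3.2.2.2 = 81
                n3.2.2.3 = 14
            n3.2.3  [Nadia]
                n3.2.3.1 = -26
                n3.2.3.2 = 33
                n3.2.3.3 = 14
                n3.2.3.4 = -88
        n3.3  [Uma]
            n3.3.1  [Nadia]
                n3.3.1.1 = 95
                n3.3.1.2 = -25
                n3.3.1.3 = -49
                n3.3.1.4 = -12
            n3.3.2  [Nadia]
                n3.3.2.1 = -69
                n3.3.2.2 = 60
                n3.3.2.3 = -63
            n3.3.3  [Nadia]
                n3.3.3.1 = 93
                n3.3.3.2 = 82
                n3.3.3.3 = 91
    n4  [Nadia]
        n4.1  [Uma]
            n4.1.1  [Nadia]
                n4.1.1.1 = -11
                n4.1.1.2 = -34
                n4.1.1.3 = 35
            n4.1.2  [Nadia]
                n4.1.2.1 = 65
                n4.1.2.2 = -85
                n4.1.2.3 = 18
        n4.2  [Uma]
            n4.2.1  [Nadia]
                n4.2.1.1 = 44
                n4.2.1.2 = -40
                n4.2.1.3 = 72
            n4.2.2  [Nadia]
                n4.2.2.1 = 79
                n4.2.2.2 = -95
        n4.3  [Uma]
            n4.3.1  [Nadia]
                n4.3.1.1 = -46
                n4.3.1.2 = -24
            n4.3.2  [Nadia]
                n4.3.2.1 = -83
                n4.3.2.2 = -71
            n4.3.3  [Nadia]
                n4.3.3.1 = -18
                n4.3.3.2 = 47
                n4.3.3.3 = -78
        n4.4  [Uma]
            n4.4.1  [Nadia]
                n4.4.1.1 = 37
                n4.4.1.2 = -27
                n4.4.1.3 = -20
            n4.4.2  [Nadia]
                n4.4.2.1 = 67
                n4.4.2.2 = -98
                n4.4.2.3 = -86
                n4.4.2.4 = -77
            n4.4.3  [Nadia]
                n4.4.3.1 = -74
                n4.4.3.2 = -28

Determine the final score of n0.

n1.1.1 (Nadia): max(15, 96, -43) = 96
n1.1.2 (Nadia): max(83, 66, 34) = 83
n1.1 (Uma): min(96, 83) = 83
n1.2.1 (Nadia): max(-12, 4, 3) = 4
n1.2.2 (Nadia): max(-79, 44, 19) = 44
n1.2 (Uma): min(4, 44) = 4
n1.3.1 (Nadia): max(-78, 98, 67) = 98
n1.3.2 (Nadia): max(26, -32) = 26
n1.3.3 (Nadia): max(-33, -98) = -33
n1.3.4 (Nadia): max(-73, 97, 94, 61) = 97
n1.3 (Uma): min(98, 26, -33, 97) = -33
n1 (Nadia): max(83, 4, -33) = 83
n2.1.1 (Nadia): max(-94, 60) = 60
n2.1.2 (Nadia): max(17, -34, -14) = 17
n2.1 (Uma): min(60, 17) = 17
n2.2.1 (Nadia): max(32, 90, -98) = 90
n2.2.2 (Nadia): max(24, -5) = 24
n2.2.3 (Nadia): max(30, -98) = 30
n2.2 (Uma): min(90, 24, 30) = 24
n2.3.1 (Nadia): max(-69, 38, 47) = 47
n2.3.2 (Nadia): max(45, -70) = 45
n2.3 (Uma): min(47, 45) = 45
n2 (Nadia): max(17, 24, 45) = 45
n3.1.1 (Nadia): max(-91, 34, 70) = 70
n3.1.2 (Nadia): max(-54, 49) = 49
n3.1 (Uma): min(70, 49) = 49
n3.2.1 (Nadia): max(-16, 40) = 40
n3.2.2 (Nadia): max(1, 81, 14) = 81
n3.2.3 (Nadia): max(-26, 33, 14, -88) = 33
n3.2 (Uma): min(40, 81, 33) = 33
n3.3.1 (Nadia): max(95, -25, -49, -12) = 95
n3.3.2 (Nadia): max(-69, 60, -63) = 60
n3.3.3 (Nadia): max(93, 82, 91) = 93
n3.3 (Uma): min(95, 60, 93) = 60
n3 (Nadia): max(49, 33, 60) = 60
n4.1.1 (Nadia): max(-11, -34, 35) = 35
n4.1.2 (Nadia): max(65, -85, 18) = 65
n4.1 (Uma): min(35, 65) = 35
n4.2.1 (Nadia): max(44, -40, 72) = 72
n4.2.2 (Nadia): max(79, -95) = 79
n4.2 (Uma): min(72, 79) = 72
n4.3.1 (Nadia): max(-46, -24) = -24
n4.3.2 (Nadia): max(-83, -71) = -71
n4.3.3 (Nadia): max(-18, 47, -78) = 47
n4.3 (Uma): min(-24, -71, 47) = -71
n4.4.1 (Nadia): max(37, -27, -20) = 37
n4.4.2 (Nadia): max(67, -98, -86, -77) = 67
n4.4.3 (Nadia): max(-74, -28) = -28
n4.4 (Uma): min(37, 67, -28) = -28
n4 (Nadia): max(35, 72, -71, -28) = 72
n0 (Uma): min(83, 45, 60, 72) = 45

45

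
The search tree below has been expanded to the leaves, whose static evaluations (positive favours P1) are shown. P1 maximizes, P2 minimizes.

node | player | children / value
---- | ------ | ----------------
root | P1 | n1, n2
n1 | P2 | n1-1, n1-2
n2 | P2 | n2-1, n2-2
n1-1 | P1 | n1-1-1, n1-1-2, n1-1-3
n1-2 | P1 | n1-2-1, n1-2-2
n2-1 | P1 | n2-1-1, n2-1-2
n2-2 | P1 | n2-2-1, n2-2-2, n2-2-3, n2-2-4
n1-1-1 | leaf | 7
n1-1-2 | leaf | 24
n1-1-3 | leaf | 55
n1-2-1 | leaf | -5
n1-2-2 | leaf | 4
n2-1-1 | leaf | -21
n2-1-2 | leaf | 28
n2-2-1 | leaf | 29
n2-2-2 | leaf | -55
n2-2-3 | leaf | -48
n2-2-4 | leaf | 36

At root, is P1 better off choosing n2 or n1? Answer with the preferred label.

n2

n2-1 (P1): max(-21, 28) = 28
n2-2 (P1): max(29, -55, -48, 36) = 36
n2 (P2): min(28, 36) = 28
n1-1 (P1): max(7, 24, 55) = 55
n1-2 (P1): max(-5, 4) = 4
n1 (P2): min(55, 4) = 4
P1 prefers the higher value; n2=28, n1=4. n2 is better since 28 > 4.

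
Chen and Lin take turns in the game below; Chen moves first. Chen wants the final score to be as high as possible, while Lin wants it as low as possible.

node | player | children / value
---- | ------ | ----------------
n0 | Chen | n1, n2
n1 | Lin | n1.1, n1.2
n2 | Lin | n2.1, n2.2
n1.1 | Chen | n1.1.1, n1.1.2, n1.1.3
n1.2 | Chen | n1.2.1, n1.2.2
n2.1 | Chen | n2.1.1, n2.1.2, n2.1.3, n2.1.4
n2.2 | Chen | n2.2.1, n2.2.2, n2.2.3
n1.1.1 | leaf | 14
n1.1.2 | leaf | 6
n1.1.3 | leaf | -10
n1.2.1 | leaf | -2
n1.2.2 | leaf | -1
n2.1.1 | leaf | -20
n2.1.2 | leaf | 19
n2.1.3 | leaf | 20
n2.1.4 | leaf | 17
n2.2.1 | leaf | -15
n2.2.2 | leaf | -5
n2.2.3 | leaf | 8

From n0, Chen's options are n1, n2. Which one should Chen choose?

n1.1 (Chen): max(14, 6, -10) = 14
n1.2 (Chen): max(-2, -1) = -1
n1 (Lin): min(14, -1) = -1
n2.1 (Chen): max(-20, 19, 20, 17) = 20
n2.2 (Chen): max(-15, -5, 8) = 8
n2 (Lin): min(20, 8) = 8
n0 (Chen): max(-1, 8) = 8
Chen at n0 wants the highest of {n1=-1, n2=8}, so chooses n2.

n2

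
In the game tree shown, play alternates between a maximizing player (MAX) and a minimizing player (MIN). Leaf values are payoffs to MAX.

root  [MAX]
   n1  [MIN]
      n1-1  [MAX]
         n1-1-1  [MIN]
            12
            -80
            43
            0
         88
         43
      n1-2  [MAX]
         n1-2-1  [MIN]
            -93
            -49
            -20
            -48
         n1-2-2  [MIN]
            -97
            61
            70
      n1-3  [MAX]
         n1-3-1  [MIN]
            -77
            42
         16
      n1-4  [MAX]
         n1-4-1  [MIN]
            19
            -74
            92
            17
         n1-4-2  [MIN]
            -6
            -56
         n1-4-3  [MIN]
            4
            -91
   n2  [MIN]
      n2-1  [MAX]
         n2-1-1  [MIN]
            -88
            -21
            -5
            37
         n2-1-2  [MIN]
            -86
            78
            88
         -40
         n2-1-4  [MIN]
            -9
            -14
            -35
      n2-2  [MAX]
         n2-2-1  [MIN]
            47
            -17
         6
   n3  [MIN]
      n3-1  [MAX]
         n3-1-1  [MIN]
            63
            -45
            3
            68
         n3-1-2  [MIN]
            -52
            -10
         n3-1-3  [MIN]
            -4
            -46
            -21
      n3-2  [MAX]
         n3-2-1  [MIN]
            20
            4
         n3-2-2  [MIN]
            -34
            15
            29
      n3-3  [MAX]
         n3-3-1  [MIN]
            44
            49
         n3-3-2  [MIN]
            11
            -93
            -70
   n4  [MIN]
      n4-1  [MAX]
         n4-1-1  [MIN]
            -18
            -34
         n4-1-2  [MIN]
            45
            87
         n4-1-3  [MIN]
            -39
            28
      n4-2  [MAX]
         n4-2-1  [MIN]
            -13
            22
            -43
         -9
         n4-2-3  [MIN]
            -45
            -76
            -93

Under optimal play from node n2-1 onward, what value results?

-35

n2-1-1 (MIN): min(-88, -21, -5, 37) = -88
n2-1-2 (MIN): min(-86, 78, 88) = -86
n2-1-4 (MIN): min(-9, -14, -35) = -35
n2-1 (MAX): max(-88, -86, -40, -35) = -35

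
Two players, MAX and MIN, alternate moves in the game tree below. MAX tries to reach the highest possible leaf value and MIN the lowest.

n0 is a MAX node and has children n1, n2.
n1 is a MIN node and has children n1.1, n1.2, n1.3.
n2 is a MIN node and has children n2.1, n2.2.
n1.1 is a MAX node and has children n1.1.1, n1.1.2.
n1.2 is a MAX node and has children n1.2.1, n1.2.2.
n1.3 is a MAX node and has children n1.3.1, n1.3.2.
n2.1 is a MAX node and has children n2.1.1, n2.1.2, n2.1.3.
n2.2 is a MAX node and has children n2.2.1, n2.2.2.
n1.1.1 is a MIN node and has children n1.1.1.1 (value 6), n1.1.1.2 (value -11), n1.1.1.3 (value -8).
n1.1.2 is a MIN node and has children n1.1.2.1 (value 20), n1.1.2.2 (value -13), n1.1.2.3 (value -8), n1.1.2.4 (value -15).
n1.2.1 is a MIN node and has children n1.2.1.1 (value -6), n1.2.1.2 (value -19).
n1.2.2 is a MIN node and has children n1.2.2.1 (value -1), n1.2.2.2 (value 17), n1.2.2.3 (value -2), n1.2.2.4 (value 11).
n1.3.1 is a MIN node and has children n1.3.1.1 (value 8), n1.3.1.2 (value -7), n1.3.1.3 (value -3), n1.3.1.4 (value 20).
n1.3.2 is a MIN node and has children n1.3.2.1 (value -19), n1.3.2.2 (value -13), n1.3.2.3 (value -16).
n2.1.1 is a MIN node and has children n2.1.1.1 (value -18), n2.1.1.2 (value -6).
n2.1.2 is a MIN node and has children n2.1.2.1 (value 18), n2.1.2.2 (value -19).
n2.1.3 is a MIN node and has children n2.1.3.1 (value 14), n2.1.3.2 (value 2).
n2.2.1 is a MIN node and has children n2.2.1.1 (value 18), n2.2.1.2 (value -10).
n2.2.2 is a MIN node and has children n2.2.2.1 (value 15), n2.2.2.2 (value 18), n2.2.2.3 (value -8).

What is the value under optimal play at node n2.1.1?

n2.1.1 (MIN): min(-18, -6) = -18

-18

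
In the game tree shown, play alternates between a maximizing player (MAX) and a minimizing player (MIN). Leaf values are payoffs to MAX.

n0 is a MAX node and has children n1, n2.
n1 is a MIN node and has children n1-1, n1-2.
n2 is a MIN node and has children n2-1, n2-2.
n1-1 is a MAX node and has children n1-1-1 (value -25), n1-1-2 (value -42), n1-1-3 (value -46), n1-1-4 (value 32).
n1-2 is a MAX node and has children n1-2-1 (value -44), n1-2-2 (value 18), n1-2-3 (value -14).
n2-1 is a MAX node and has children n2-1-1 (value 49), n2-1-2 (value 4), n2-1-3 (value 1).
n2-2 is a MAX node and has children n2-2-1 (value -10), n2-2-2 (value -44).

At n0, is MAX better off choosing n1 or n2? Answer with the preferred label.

n1-1 (MAX): max(-25, -42, -46, 32) = 32
n1-2 (MAX): max(-44, 18, -14) = 18
n1 (MIN): min(32, 18) = 18
n2-1 (MAX): max(49, 4, 1) = 49
n2-2 (MAX): max(-10, -44) = -10
n2 (MIN): min(49, -10) = -10
MAX prefers the higher value; n1=18, n2=-10. n1 is better since 18 > -10.

n1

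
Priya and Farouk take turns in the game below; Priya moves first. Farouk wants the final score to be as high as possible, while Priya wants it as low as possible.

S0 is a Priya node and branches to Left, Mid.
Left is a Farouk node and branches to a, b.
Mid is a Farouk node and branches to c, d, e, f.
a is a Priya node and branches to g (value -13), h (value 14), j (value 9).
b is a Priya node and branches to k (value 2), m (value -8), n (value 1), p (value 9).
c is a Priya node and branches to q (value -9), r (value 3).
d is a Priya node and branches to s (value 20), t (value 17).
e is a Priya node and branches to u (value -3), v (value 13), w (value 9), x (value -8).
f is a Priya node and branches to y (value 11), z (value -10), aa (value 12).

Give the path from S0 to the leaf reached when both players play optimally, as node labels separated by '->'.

S0 -> Left -> b -> m

a (Priya): min(-13, 14, 9) = -13
b (Priya): min(2, -8, 1, 9) = -8
Left (Farouk): max(-13, -8) = -8
c (Priya): min(-9, 3) = -9
d (Priya): min(20, 17) = 17
e (Priya): min(-3, 13, 9, -8) = -8
f (Priya): min(11, -10, 12) = -10
Mid (Farouk): max(-9, 17, -8, -10) = 17
S0 (Priya): min(-8, 17) = -8
At S0, Priya picks Left (lowest: -8).
At Left, Farouk picks b (highest: -8).
At b, Priya picks m (lowest: -8).
Terminal value -8.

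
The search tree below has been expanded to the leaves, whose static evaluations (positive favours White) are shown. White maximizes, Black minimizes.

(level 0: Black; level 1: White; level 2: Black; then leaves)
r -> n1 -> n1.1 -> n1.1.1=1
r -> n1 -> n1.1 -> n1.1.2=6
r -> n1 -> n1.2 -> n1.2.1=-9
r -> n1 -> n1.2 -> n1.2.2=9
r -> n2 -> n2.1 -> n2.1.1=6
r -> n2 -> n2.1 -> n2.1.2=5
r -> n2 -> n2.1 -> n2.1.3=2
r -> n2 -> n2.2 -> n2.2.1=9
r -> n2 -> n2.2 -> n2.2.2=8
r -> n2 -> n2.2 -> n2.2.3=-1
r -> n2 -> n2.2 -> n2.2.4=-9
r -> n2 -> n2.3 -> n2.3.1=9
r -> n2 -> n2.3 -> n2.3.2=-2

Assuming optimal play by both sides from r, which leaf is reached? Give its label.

n1.1 (Black): min(1, 6) = 1
n1.2 (Black): min(-9, 9) = -9
n1 (White): max(1, -9) = 1
n2.1 (Black): min(6, 5, 2) = 2
n2.2 (Black): min(9, 8, -1, -9) = -9
n2.3 (Black): min(9, -2) = -2
n2 (White): max(2, -9, -2) = 2
r (Black): min(1, 2) = 1
At r, Black picks n1 (lowest: 1).
At n1, White picks n1.1 (highest: 1).
At n1.1, Black picks n1.1.1 (lowest: 1).
Terminal value 1.

n1.1.1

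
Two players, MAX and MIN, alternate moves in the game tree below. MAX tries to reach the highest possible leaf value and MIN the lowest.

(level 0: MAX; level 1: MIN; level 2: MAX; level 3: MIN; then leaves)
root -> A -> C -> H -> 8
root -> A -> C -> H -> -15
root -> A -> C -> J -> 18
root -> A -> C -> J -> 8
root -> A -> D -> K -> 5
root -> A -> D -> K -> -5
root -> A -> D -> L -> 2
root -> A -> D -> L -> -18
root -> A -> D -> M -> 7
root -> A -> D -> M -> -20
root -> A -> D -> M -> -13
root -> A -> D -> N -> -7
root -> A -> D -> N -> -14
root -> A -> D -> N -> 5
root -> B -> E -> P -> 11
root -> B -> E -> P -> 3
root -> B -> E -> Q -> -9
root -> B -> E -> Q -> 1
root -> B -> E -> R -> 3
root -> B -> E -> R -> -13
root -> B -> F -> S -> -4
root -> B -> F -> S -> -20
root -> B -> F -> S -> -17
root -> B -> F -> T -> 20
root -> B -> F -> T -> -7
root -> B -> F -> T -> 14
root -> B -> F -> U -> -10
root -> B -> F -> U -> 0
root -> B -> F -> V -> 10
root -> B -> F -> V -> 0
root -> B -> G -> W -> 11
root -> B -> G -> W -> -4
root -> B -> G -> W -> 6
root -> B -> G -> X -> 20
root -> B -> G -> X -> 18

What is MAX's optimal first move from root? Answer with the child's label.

B

H (MIN): min(8, -15) = -15
J (MIN): min(18, 8) = 8
C (MAX): max(-15, 8) = 8
K (MIN): min(5, -5) = -5
L (MIN): min(2, -18) = -18
M (MIN): min(7, -20, -13) = -20
N (MIN): min(-7, -14, 5) = -14
D (MAX): max(-5, -18, -20, -14) = -5
A (MIN): min(8, -5) = -5
P (MIN): min(11, 3) = 3
Q (MIN): min(-9, 1) = -9
R (MIN): min(3, -13) = -13
E (MAX): max(3, -9, -13) = 3
S (MIN): min(-4, -20, -17) = -20
T (MIN): min(20, -7, 14) = -7
U (MIN): min(-10, 0) = -10
V (MIN): min(10, 0) = 0
F (MAX): max(-20, -7, -10, 0) = 0
W (MIN): min(11, -4, 6) = -4
X (MIN): min(20, 18) = 18
G (MAX): max(-4, 18) = 18
B (MIN): min(3, 0, 18) = 0
root (MAX): max(-5, 0) = 0
MAX at root wants the highest of {A=-5, B=0}, so chooses B.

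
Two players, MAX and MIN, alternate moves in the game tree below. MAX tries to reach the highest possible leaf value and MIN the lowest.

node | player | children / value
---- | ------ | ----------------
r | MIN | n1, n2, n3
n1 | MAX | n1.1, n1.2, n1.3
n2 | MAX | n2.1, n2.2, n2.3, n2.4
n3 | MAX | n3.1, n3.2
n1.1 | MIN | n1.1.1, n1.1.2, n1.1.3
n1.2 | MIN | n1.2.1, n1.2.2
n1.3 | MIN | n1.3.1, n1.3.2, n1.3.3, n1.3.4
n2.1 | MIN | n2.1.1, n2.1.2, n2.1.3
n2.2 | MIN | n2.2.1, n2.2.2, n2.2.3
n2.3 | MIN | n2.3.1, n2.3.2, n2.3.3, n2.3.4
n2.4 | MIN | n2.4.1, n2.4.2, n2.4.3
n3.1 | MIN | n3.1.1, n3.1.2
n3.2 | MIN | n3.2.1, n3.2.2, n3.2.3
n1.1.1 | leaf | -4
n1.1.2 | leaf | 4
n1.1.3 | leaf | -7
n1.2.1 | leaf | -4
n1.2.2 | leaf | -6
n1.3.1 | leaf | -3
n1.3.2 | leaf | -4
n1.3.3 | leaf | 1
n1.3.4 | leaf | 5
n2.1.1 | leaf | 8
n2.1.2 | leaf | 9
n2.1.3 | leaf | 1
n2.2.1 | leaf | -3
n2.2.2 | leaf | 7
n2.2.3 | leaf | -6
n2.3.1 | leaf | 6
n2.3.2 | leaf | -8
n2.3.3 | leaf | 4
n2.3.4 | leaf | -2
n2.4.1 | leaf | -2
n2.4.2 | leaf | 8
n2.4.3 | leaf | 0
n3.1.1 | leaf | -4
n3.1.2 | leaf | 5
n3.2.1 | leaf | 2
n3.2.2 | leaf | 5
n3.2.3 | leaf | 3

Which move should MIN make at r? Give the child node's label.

n1

n1.1 (MIN): min(-4, 4, -7) = -7
n1.2 (MIN): min(-4, -6) = -6
n1.3 (MIN): min(-3, -4, 1, 5) = -4
n1 (MAX): max(-7, -6, -4) = -4
n2.1 (MIN): min(8, 9, 1) = 1
n2.2 (MIN): min(-3, 7, -6) = -6
n2.3 (MIN): min(6, -8, 4, -2) = -8
n2.4 (MIN): min(-2, 8, 0) = -2
n2 (MAX): max(1, -6, -8, -2) = 1
n3.1 (MIN): min(-4, 5) = -4
n3.2 (MIN): min(2, 5, 3) = 2
n3 (MAX): max(-4, 2) = 2
r (MIN): min(-4, 1, 2) = -4
MIN at r wants the lowest of {n1=-4, n2=1, n3=2}, so chooses n1.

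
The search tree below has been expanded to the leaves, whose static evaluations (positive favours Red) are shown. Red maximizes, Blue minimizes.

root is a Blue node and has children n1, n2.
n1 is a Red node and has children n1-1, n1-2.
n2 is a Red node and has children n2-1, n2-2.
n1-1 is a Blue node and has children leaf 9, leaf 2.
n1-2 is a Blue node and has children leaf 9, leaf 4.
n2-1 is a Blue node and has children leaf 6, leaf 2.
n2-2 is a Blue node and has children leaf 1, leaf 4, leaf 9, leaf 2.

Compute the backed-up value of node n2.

n2-1 (Blue): min(6, 2) = 2
n2-2 (Blue): min(1, 4, 9, 2) = 1
n2 (Red): max(2, 1) = 2

2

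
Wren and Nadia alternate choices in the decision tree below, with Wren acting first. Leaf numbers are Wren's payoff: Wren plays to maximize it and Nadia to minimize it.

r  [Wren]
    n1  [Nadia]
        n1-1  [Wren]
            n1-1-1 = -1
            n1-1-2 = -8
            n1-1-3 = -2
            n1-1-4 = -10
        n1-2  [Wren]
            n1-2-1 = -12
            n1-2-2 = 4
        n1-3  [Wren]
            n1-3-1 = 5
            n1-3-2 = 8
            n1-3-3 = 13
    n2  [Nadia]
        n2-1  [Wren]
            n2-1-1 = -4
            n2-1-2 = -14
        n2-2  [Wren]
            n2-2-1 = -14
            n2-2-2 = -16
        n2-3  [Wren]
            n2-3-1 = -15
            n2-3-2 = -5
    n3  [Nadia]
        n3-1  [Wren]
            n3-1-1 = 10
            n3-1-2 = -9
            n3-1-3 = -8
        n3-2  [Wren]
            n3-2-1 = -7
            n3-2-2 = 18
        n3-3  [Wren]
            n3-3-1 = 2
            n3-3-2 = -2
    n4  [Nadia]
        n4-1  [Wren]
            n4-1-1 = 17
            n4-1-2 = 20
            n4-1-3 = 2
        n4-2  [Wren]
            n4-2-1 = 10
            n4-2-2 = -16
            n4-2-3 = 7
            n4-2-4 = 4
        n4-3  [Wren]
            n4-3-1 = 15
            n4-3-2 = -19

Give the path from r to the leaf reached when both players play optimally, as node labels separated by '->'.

n1-1 (Wren): max(-1, -8, -2, -10) = -1
n1-2 (Wren): max(-12, 4) = 4
n1-3 (Wren): max(5, 8, 13) = 13
n1 (Nadia): min(-1, 4, 13) = -1
n2-1 (Wren): max(-4, -14) = -4
n2-2 (Wren): max(-14, -16) = -14
n2-3 (Wren): max(-15, -5) = -5
n2 (Nadia): min(-4, -14, -5) = -14
n3-1 (Wren): max(10, -9, -8) = 10
n3-2 (Wren): max(-7, 18) = 18
n3-3 (Wren): max(2, -2) = 2
n3 (Nadia): min(10, 18, 2) = 2
n4-1 (Wren): max(17, 20, 2) = 20
n4-2 (Wren): max(10, -16, 7, 4) = 10
n4-3 (Wren): max(15, -19) = 15
n4 (Nadia): min(20, 10, 15) = 10
r (Wren): max(-1, -14, 2, 10) = 10
At r, Wren picks n4 (highest: 10).
At n4, Nadia picks n4-2 (lowest: 10).
At n4-2, Wren picks n4-2-1 (highest: 10).
Terminal value 10.

r -> n4 -> n4-2 -> n4-2-1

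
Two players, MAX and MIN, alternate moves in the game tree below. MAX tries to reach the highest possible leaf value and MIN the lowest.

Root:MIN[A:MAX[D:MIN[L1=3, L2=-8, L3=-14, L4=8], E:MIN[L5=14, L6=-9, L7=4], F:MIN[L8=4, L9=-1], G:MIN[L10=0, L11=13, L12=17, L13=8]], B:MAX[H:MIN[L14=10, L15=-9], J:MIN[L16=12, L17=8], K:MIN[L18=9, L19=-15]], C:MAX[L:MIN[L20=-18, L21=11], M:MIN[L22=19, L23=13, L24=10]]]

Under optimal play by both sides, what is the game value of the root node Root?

0

D (MIN): min(3, -8, -14, 8) = -14
E (MIN): min(14, -9, 4) = -9
F (MIN): min(4, -1) = -1
G (MIN): min(0, 13, 17, 8) = 0
A (MAX): max(-14, -9, -1, 0) = 0
H (MIN): min(10, -9) = -9
J (MIN): min(12, 8) = 8
K (MIN): min(9, -15) = -15
B (MAX): max(-9, 8, -15) = 8
L (MIN): min(-18, 11) = -18
M (MIN): min(19, 13, 10) = 10
C (MAX): max(-18, 10) = 10
Root (MIN): min(0, 8, 10) = 0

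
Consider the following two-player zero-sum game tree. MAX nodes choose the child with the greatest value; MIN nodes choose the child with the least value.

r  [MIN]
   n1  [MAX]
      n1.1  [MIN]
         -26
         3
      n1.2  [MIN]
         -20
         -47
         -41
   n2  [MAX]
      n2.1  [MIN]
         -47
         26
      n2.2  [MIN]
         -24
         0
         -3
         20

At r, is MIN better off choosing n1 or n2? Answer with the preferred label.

n1

n1.1 (MIN): min(-26, 3) = -26
n1.2 (MIN): min(-20, -47, -41) = -47
n1 (MAX): max(-26, -47) = -26
n2.1 (MIN): min(-47, 26) = -47
n2.2 (MIN): min(-24, 0, -3, 20) = -24
n2 (MAX): max(-47, -24) = -24
MIN prefers the lower value; n1=-26, n2=-24. n1 is better since -26 < -24.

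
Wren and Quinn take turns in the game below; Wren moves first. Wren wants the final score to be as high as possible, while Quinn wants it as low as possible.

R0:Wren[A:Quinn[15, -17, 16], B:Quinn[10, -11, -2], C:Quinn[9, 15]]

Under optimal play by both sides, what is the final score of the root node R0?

9

A (Quinn): min(15, -17, 16) = -17
B (Quinn): min(10, -11, -2) = -11
C (Quinn): min(9, 15) = 9
R0 (Wren): max(-17, -11, 9) = 9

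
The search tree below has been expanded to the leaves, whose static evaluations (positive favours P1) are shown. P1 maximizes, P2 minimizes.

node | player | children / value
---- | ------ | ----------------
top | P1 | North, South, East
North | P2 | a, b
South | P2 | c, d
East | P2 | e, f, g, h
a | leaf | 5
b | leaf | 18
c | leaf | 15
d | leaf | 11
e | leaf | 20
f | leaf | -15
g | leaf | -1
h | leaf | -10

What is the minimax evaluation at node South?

11

South (P2): min(15, 11) = 11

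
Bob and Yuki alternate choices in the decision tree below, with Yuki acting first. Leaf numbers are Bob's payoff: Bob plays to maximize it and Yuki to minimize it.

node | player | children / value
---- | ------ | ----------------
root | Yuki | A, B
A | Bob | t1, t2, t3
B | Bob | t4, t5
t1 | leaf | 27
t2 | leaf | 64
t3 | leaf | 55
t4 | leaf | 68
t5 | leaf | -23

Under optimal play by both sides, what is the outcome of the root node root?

64

A (Bob): max(27, 64, 55) = 64
B (Bob): max(68, -23) = 68
root (Yuki): min(64, 68) = 64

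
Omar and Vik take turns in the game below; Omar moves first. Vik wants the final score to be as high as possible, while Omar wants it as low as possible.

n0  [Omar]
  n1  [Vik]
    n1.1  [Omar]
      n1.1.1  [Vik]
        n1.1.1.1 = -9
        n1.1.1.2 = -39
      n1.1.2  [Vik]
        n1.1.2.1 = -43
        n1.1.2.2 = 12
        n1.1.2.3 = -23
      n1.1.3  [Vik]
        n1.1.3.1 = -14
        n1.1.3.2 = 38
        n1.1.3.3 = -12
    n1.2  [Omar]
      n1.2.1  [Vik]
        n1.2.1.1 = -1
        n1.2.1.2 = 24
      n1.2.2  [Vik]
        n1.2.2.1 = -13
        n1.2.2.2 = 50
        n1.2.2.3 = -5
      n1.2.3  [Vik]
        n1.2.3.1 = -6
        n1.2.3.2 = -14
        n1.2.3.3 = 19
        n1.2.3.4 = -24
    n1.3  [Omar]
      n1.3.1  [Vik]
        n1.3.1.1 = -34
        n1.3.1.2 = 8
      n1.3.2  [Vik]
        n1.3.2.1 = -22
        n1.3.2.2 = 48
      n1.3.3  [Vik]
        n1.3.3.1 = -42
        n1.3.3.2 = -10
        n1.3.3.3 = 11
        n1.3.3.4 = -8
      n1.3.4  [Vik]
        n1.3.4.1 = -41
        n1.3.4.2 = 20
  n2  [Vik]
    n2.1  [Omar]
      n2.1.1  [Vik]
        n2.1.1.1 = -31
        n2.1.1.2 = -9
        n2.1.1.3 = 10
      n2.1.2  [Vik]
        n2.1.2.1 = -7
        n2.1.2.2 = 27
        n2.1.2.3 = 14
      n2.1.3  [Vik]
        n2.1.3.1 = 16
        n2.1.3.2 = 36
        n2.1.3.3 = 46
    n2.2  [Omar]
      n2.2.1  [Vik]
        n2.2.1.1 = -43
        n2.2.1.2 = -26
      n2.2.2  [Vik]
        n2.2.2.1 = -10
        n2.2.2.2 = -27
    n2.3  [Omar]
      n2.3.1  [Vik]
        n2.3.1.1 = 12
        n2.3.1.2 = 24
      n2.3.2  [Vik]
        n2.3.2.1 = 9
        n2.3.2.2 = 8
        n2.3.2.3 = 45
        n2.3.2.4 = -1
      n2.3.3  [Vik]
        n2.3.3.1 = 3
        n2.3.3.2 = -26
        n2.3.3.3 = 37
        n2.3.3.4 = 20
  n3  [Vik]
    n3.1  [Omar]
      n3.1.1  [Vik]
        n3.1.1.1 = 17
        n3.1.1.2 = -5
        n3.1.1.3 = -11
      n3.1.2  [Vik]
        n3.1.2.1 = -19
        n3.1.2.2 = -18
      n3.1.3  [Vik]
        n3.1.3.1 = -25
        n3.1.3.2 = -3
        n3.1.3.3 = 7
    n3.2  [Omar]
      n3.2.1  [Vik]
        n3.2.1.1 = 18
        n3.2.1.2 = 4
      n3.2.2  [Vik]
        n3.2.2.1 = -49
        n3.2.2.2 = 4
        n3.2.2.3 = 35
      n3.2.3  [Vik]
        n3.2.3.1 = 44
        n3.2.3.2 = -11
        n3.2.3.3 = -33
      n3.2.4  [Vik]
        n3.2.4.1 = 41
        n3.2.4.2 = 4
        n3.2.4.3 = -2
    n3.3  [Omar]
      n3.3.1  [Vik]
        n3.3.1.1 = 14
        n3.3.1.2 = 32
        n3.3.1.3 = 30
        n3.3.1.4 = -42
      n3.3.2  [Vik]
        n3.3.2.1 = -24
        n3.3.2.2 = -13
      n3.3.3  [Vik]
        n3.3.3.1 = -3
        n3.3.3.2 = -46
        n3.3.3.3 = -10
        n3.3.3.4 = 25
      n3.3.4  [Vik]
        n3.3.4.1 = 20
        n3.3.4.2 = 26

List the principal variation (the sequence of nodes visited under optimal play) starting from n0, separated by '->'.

n1.1.1 (Vik): max(-9, -39) = -9
n1.1.2 (Vik): max(-43, 12, -23) = 12
n1.1.3 (Vik): max(-14, 38, -12) = 38
n1.1 (Omar): min(-9, 12, 38) = -9
n1.2.1 (Vik): max(-1, 24) = 24
n1.2.2 (Vik): max(-13, 50, -5) = 50
n1.2.3 (Vik): max(-6, -14, 19, -24) = 19
n1.2 (Omar): min(24, 50, 19) = 19
n1.3.1 (Vik): max(-34, 8) = 8
n1.3.2 (Vik): max(-22, 48) = 48
n1.3.3 (Vik): max(-42, -10, 11, -8) = 11
n1.3.4 (Vik): max(-41, 20) = 20
n1.3 (Omar): min(8, 48, 11, 20) = 8
n1 (Vik): max(-9, 19, 8) = 19
n2.1.1 (Vik): max(-31, -9, 10) = 10
n2.1.2 (Vik): max(-7, 27, 14) = 27
n2.1.3 (Vik): max(16, 36, 46) = 46
n2.1 (Omar): min(10, 27, 46) = 10
n2.2.1 (Vik): max(-43, -26) = -26
n2.2.2 (Vik): max(-10, -27) = -10
n2.2 (Omar): min(-26, -10) = -26
n2.3.1 (Vik): max(12, 24) = 24
n2.3.2 (Vik): max(9, 8, 45, -1) = 45
n2.3.3 (Vik): max(3, -26, 37, 20) = 37
n2.3 (Omar): min(24, 45, 37) = 24
n2 (Vik): max(10, -26, 24) = 24
n3.1.1 (Vik): max(17, -5, -11) = 17
n3.1.2 (Vik): max(-19, -18) = -18
n3.1.3 (Vik): max(-25, -3, 7) = 7
n3.1 (Omar): min(17, -18, 7) = -18
n3.2.1 (Vik): max(18, 4) = 18
n3.2.2 (Vik): max(-49, 4, 35) = 35
n3.2.3 (Vik): max(44, -11, -33) = 44
n3.2.4 (Vik): max(41, 4, -2) = 41
n3.2 (Omar): min(18, 35, 44, 41) = 18
n3.3.1 (Vik): max(14, 32, 30, -42) = 32
n3.3.2 (Vik): max(-24, -13) = -13
n3.3.3 (Vik): max(-3, -46, -10, 25) = 25
n3.3.4 (Vik): max(20, 26) = 26
n3.3 (Omar): min(32, -13, 25, 26) = -13
n3 (Vik): max(-18, 18, -13) = 18
n0 (Omar): min(19, 24, 18) = 18
At n0, Omar picks n3 (lowest: 18).
At n3, Vik picks n3.2 (highest: 18).
At n3.2, Omar picks n3.2.1 (lowest: 18).
At n3.2.1, Vik picks n3.2.1.1 (highest: 18).
Terminal value 18.

n0 -> n3 -> n3.2 -> n3.2.1 -> n3.2.1.1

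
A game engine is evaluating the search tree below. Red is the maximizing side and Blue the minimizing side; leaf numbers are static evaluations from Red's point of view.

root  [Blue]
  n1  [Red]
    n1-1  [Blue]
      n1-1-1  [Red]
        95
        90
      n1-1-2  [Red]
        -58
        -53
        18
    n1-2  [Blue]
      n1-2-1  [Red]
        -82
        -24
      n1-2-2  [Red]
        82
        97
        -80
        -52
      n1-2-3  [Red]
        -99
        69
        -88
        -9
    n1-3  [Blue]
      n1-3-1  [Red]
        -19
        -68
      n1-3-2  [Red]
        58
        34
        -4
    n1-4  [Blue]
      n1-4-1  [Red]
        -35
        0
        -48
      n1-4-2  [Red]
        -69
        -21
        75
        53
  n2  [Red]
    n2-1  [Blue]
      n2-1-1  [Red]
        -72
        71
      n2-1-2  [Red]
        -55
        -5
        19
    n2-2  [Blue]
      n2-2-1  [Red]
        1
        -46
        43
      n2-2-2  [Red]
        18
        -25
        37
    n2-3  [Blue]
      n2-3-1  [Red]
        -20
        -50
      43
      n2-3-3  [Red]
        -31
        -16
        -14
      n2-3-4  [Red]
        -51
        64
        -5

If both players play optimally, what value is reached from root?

n1-1-1 (Red): max(95, 90) = 95
n1-1-2 (Red): max(-58, -53, 18) = 18
n1-1 (Blue): min(95, 18) = 18
n1-2-1 (Red): max(-82, -24) = -24
n1-2-2 (Red): max(82, 97, -80, -52) = 97
n1-2-3 (Red): max(-99, 69, -88, -9) = 69
n1-2 (Blue): min(-24, 97, 69) = -24
n1-3-1 (Red): max(-19, -68) = -19
n1-3-2 (Red): max(58, 34, -4) = 58
n1-3 (Blue): min(-19, 58) = -19
n1-4-1 (Red): max(-35, 0, -48) = 0
n1-4-2 (Red): max(-69, -21, 75, 53) = 75
n1-4 (Blue): min(0, 75) = 0
n1 (Red): max(18, -24, -19, 0) = 18
n2-1-1 (Red): max(-72, 71) = 71
n2-1-2 (Red): max(-55, -5, 19) = 19
n2-1 (Blue): min(71, 19) = 19
n2-2-1 (Red): max(1, -46, 43) = 43
n2-2-2 (Red): max(18, -25, 37) = 37
n2-2 (Blue): min(43, 37) = 37
n2-3-1 (Red): max(-20, -50) = -20
n2-3-3 (Red): max(-31, -16, -14) = -14
n2-3-4 (Red): max(-51, 64, -5) = 64
n2-3 (Blue): min(-20, 43, -14, 64) = -20
n2 (Red): max(19, 37, -20) = 37
root (Blue): min(18, 37) = 18

18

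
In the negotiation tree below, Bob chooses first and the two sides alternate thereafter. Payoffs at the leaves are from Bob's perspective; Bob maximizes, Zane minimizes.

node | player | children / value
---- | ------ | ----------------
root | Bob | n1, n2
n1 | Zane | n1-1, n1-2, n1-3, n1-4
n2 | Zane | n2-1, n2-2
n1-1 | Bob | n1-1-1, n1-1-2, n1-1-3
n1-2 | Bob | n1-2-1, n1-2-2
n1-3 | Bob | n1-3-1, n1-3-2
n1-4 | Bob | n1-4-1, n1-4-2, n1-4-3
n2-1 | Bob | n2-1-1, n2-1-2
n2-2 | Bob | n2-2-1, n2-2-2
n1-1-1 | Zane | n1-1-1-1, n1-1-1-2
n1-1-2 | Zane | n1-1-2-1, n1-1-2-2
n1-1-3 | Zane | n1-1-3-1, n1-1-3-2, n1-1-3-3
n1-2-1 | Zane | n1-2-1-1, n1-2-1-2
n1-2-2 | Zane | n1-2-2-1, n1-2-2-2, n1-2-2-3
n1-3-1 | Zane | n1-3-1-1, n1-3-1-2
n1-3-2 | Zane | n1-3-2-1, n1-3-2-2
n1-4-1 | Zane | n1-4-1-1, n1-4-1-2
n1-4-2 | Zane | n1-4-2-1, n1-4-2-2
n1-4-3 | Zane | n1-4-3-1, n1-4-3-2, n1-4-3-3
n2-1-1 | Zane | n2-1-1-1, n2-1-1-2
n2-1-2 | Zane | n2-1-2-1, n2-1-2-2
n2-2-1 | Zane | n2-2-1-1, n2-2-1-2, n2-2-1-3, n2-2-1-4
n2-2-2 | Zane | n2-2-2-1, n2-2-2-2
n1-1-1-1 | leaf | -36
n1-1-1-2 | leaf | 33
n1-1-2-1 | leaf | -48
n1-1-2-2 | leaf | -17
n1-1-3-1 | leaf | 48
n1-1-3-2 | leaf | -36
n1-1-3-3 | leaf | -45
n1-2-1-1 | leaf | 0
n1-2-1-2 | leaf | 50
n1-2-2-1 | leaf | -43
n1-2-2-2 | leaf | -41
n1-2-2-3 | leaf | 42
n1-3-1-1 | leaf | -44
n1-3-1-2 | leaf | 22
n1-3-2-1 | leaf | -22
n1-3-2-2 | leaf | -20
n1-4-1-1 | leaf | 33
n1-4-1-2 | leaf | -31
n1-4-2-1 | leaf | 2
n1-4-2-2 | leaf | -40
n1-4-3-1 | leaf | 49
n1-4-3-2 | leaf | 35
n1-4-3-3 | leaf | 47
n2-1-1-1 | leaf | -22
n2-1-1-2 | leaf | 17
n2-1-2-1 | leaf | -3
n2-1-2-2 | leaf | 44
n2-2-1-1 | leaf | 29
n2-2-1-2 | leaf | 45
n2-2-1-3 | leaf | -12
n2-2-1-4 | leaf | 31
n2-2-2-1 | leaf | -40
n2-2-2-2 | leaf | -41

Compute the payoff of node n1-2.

0

n1-2-1 (Zane): min(0, 50) = 0
n1-2-2 (Zane): min(-43, -41, 42) = -43
n1-2 (Bob): max(0, -43) = 0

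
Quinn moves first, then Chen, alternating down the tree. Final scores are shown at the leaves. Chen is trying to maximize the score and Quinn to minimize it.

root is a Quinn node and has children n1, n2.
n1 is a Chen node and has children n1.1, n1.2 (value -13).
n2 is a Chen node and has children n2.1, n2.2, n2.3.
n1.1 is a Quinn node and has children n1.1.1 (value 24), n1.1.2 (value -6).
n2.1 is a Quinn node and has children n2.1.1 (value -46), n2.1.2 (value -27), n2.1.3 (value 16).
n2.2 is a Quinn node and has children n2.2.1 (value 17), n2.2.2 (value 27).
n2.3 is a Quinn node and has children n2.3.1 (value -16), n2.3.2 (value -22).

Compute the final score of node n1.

n1.1 (Quinn): min(24, -6) = -6
n1 (Chen): max(-6, -13) = -6

-6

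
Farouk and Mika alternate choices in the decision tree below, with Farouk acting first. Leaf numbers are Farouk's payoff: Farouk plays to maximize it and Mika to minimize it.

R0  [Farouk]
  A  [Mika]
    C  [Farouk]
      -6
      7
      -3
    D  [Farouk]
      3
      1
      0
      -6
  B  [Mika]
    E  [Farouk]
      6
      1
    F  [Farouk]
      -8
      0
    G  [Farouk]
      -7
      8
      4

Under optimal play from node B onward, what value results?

0

E (Farouk): max(6, 1) = 6
F (Farouk): max(-8, 0) = 0
G (Farouk): max(-7, 8, 4) = 8
B (Mika): min(6, 0, 8) = 0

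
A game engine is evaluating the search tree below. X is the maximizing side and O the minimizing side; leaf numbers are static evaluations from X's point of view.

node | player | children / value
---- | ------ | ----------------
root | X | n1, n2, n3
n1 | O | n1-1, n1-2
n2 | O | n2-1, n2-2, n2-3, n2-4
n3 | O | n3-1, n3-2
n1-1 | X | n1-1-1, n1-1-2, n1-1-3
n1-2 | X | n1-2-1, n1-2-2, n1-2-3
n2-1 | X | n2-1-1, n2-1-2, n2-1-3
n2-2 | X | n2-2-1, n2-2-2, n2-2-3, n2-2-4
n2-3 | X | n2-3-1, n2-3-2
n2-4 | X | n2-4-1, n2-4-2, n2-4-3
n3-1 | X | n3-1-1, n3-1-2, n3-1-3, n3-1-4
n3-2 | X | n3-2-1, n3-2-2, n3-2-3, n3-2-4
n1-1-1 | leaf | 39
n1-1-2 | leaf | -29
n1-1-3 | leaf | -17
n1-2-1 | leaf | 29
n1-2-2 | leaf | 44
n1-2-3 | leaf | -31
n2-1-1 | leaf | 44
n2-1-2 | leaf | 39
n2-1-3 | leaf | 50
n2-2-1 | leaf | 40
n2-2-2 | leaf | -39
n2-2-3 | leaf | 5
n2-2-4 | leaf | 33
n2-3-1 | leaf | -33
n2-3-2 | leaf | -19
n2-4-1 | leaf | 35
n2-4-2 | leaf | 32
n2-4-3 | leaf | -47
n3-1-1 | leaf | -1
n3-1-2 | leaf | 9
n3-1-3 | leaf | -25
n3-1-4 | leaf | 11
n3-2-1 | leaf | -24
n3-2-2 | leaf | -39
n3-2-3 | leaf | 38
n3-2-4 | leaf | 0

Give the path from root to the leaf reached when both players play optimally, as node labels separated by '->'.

n1-1 (X): max(39, -29, -17) = 39
n1-2 (X): max(29, 44, -31) = 44
n1 (O): min(39, 44) = 39
n2-1 (X): max(44, 39, 50) = 50
n2-2 (X): max(40, -39, 5, 33) = 40
n2-3 (X): max(-33, -19) = -19
n2-4 (X): max(35, 32, -47) = 35
n2 (O): min(50, 40, -19, 35) = -19
n3-1 (X): max(-1, 9, -25, 11) = 11
n3-2 (X): max(-24, -39, 38, 0) = 38
n3 (O): min(11, 38) = 11
root (X): max(39, -19, 11) = 39
At root, X picks n1 (highest: 39).
At n1, O picks n1-1 (lowest: 39).
At n1-1, X picks n1-1-1 (highest: 39).
Terminal value 39.

root -> n1 -> n1-1 -> n1-1-1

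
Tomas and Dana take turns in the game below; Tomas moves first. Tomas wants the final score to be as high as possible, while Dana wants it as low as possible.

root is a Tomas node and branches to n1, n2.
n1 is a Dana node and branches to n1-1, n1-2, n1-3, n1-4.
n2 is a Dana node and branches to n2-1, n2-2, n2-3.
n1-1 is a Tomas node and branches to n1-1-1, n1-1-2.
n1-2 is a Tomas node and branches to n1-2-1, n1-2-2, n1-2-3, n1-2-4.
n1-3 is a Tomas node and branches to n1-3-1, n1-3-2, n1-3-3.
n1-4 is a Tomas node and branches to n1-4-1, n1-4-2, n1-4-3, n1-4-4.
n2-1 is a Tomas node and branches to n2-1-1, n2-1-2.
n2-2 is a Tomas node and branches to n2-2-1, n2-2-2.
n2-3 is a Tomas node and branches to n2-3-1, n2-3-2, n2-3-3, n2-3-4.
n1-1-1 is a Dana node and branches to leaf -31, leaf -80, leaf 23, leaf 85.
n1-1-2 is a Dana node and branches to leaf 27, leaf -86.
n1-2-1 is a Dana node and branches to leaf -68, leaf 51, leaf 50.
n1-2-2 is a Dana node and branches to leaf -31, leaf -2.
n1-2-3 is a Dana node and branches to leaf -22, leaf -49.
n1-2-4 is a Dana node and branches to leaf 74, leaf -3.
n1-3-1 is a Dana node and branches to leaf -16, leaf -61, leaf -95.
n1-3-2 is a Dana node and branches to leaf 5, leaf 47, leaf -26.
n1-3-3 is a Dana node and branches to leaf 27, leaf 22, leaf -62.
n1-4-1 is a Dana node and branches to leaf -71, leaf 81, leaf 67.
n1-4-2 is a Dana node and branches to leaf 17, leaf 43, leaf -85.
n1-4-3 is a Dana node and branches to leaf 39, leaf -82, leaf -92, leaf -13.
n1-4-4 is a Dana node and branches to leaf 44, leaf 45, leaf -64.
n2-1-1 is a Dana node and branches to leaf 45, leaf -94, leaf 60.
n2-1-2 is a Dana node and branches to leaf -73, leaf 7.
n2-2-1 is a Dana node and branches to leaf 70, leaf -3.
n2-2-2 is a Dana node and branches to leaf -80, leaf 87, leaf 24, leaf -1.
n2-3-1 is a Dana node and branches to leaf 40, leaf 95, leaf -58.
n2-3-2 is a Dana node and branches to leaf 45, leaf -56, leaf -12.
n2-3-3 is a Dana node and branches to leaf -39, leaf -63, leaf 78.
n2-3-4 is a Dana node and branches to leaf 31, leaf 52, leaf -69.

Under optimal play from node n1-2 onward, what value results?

-3

n1-2-1 (Dana): min(-68, 51, 50) = -68
n1-2-2 (Dana): min(-31, -2) = -31
n1-2-3 (Dana): min(-22, -49) = -49
n1-2-4 (Dana): min(74, -3) = -3
n1-2 (Tomas): max(-68, -31, -49, -3) = -3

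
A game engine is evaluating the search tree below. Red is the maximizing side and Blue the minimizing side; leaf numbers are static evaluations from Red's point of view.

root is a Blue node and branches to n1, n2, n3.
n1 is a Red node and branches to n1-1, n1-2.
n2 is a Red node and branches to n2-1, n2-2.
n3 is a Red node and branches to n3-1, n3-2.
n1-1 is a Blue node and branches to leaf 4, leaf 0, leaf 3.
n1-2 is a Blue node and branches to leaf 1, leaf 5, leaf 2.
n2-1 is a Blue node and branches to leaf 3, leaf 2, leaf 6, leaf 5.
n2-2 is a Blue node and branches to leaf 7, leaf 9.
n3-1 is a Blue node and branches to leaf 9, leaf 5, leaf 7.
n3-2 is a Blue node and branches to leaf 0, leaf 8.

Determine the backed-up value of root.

n1-1 (Blue): min(4, 0, 3) = 0
n1-2 (Blue): min(1, 5, 2) = 1
n1 (Red): max(0, 1) = 1
n2-1 (Blue): min(3, 2, 6, 5) = 2
n2-2 (Blue): min(7, 9) = 7
n2 (Red): max(2, 7) = 7
n3-1 (Blue): min(9, 5, 7) = 5
n3-2 (Blue): min(0, 8) = 0
n3 (Red): max(5, 0) = 5
root (Blue): min(1, 7, 5) = 1

1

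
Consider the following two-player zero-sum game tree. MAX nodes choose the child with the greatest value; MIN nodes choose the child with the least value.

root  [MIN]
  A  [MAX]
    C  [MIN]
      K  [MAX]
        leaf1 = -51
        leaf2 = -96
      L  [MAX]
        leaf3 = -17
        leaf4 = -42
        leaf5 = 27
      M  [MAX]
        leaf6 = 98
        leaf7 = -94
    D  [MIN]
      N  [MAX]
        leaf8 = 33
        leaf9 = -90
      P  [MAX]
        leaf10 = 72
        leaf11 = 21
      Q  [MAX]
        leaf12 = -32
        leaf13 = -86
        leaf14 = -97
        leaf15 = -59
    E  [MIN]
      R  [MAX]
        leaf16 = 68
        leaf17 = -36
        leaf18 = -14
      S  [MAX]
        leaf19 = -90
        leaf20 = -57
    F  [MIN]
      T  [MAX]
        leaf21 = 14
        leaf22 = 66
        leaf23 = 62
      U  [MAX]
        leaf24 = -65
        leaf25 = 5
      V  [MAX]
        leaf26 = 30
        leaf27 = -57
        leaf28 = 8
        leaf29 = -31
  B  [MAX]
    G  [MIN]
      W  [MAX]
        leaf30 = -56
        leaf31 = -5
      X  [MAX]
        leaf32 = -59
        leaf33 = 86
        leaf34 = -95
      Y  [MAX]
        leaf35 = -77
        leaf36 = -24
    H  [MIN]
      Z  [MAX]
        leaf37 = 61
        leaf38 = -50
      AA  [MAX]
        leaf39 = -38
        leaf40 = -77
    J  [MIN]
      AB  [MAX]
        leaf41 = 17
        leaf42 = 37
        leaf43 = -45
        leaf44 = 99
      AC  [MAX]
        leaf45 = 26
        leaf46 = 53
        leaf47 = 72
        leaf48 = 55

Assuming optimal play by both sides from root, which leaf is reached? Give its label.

K (MAX): max(-51, -96) = -51
L (MAX): max(-17, -42, 27) = 27
M (MAX): max(98, -94) = 98
C (MIN): min(-51, 27, 98) = -51
N (MAX): max(33, -90) = 33
P (MAX): max(72, 21) = 72
Q (MAX): max(-32, -86, -97, -59) = -32
D (MIN): min(33, 72, -32) = -32
R (MAX): max(68, -36, -14) = 68
S (MAX): max(-90, -57) = -57
E (MIN): min(68, -57) = -57
T (MAX): max(14, 66, 62) = 66
U (MAX): max(-65, 5) = 5
V (MAX): max(30, -57, 8, -31) = 30
F (MIN): min(66, 5, 30) = 5
A (MAX): max(-51, -32, -57, 5) = 5
W (MAX): max(-56, -5) = -5
X (MAX): max(-59, 86, -95) = 86
Y (MAX): max(-77, -24) = -24
G (MIN): min(-5, 86, -24) = -24
Z (MAX): max(61, -50) = 61
AA (MAX): max(-38, -77) = -38
H (MIN): min(61, -38) = -38
AB (MAX): max(17, 37, -45, 99) = 99
AC (MAX): max(26, 53, 72, 55) = 72
J (MIN): min(99, 72) = 72
B (MAX): max(-24, -38, 72) = 72
root (MIN): min(5, 72) = 5
At root, MIN picks A (lowest: 5).
At A, MAX picks F (highest: 5).
At F, MIN picks U (lowest: 5).
At U, MAX picks leaf25 (highest: 5).
Terminal value 5.

leaf25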